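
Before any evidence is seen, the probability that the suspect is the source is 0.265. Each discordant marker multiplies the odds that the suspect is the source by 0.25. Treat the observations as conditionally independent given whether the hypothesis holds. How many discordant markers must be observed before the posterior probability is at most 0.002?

Prior odds = 0.265/0.735 = 53/147.
Likelihood ratio per discordant marker = 0.25.
Target odds: 0.002 ÷ 0.998 = 1/499.
Require 0.25ⁿ ≤ 1/499 ÷ (53/147) = 147/26447.
0.25³ = 0.015625 is still above 147/26447 but 0.25⁴ = 0.00390625 is at or below it, so n = 4.

4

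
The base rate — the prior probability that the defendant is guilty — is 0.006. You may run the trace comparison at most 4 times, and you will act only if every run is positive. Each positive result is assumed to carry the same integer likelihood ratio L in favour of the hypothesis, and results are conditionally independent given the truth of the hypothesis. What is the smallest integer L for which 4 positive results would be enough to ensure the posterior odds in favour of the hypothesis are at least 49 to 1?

Prior odds = 0.006/0.994 = 3/497.
Target odds = 49.
Need L⁴ ≥ 49 ÷ (3/497) = 24353/3.
9⁴ = 6561 < 24353/3 ≤ 10000 = 10⁴, so L = 10.

10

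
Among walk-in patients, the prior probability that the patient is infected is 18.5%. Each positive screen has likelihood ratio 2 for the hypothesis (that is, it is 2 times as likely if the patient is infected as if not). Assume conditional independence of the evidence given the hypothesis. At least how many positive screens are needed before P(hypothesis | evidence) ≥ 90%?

6

Prior odds = 0.185/0.815 = 37/163.
Likelihood ratio per positive screen = 2.
Target posterior odds = 0.9/0.1 = 9.
Require 2ⁿ ≥ 9 ÷ (37/163) = 1467/37.
2⁵ = 32 falls short of 1467/37 but 2⁶ = 64 reaches it, so n = 6.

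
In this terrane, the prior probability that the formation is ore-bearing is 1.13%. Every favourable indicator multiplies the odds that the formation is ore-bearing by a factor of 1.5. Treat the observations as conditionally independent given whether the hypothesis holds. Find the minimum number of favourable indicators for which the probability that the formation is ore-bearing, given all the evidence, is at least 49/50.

Prior odds = 0.0113/0.9887 = 113/9887.
Likelihood ratio per favourable indicator = 1.5.
Target odds: 0.98 ÷ 0.02 = 49.
Need (113/9887) × 1.5ⁿ ≥ 49, i.e. 1.5ⁿ ≥ 484463/113.
1.5²⁰ ≈3325.26 falls short of 484463/113 but 1.5²¹ ≈4987.89 reaches it, so n = 21.

21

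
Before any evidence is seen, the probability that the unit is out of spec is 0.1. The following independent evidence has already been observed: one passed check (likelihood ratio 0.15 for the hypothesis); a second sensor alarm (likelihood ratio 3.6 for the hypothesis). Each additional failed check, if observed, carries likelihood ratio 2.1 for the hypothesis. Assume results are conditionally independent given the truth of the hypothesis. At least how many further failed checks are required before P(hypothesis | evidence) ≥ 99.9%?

Prior odds = 0.1/0.9 = 1/9.
Combined Bayes factor of the evidence already in hand = 0.15 × 3.6 = 0.54.
Odds after that evidence = (1/9) × 0.54 = 0.06.
Target odds = 0.999/0.001 = 999.
Need 2.1ⁿ ≥ 999 ÷ 0.06 = 16650.
2.1¹³ ≈15447.2 falls short of 16650 but 2.1¹⁴ ≈32439.2 reaches it, so n = 14.

14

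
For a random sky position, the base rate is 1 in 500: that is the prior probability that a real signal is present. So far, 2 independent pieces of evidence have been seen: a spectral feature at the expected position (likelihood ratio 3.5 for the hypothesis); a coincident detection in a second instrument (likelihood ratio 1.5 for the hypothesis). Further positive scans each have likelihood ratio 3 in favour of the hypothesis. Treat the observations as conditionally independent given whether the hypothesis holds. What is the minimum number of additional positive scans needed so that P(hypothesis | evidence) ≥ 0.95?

7

Prior odds = 0.002/0.998 = 1/499.
Combined Bayes factor of the evidence already in hand = 3.5 × 1.5 = 5.25.
Odds after that evidence = (1/499) × 5.25 = 21/1996.
Target odds = 0.95/0.05 = 19.
Need 3ⁿ ≥ 19 ÷ (21/1996) = 37924/21.
3⁶ = 729 falls short of 37924/21 but 3⁷ = 2187 reaches it, so n = 7.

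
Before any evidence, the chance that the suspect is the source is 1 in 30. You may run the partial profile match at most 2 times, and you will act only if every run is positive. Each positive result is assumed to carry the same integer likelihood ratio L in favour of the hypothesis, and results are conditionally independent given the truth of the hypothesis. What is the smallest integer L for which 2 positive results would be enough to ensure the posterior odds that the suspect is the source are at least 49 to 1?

Prior odds = (1/30)/(29/30) = 1/29.
Target odds = 49.
Need L² ≥ 49 ÷ (1/29) = 1421.
37² = 1369 < 1421 ≤ 1444 = 38², so L = 38.

38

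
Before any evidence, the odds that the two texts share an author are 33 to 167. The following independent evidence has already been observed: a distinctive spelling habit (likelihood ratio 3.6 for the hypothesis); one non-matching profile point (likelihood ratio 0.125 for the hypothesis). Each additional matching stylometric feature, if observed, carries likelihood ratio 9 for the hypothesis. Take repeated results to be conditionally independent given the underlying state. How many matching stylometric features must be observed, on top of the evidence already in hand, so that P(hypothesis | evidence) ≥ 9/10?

Prior odds = 33/167.
Combined Bayes factor of the evidence already in hand = 3.6 × 0.125 = 0.45.
Odds after that evidence = (33/167) × 0.45 = 297/3340.
Target odds = 0.9/0.1 = 9.
Need 9ⁿ ≥ 9 ÷ (297/3340) = 3340/33.
9² = 81 falls short of 3340/33 but 9³ = 729 reaches it, so n = 3.

3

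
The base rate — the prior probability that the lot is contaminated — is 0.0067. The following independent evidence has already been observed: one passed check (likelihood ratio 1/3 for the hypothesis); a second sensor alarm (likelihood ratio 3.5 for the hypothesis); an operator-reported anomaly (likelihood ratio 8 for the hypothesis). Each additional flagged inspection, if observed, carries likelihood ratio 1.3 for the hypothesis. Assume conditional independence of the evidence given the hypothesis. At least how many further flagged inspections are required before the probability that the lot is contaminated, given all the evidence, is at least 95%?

Prior odds = 0.0067/0.9933 = 67/9933.
Combined Bayes factor of the evidence already in hand = (1/3) × 3.5 × 8 = 28/3.
Odds after that evidence = (67/9933) × 28/3 = 268/4257.
Target odds = 0.95/0.05 = 19.
Need 1.3ⁿ ≥ 19 ÷ (268/4257) = 80883/268.
1.3²¹ ≈247.065 falls short of 80883/268 but 1.3²² ≈321.184 reaches it, so n = 22.

22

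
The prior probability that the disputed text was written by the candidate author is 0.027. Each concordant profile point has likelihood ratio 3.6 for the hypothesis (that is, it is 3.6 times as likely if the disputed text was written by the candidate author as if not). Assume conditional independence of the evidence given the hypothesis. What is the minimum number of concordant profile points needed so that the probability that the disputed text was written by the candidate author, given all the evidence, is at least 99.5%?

7

Prior odds = 0.027/0.973 = 27/973.
Likelihood ratio per concordant profile point = 3.6.
Target posterior odds = 0.995/0.005 = 199.
Require 3.6ⁿ ≥ 199 ÷ (27/973) = 193627/27.
3.6⁶ = 34012224/15625 falls short of 193627/27 but 3.6⁷ = 612220032/78125 reaches it, so n = 7.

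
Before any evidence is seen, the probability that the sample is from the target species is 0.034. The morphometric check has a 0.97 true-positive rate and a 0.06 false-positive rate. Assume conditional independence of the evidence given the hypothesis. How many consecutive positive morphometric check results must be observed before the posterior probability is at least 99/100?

3

Prior odds: 0.034 ÷ 0.966 = 17/483.
Likelihood ratio of a positive result = 0.97/0.06 = 97/6.
Target odds: 0.99 ÷ 0.01 = 99.
Need (17/483) × (97/6)ⁿ ≥ 99, i.e. (97/6)ⁿ ≥ 47817/17.
(97/6)² = 9409/36 falls short of 47817/17 but (97/6)³ = 912673/216 reaches it, so n = 3.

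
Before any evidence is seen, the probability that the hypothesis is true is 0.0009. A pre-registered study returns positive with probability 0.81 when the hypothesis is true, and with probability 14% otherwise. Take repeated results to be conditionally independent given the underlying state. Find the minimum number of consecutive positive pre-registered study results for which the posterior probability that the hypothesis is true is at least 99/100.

7

Prior odds: 0.0009 ÷ 0.9991 = 9/9991.
Likelihood ratio of a positive result = 0.81/0.14 = 81/14.
Target odds: 0.99 ÷ 0.01 = 99.
Need (9/9991) × (81/14)ⁿ ≥ 99, i.e. (81/14)ⁿ ≥ 109901.
(81/14)⁶ ≈37509.6 falls short of 109901 but (81/14)⁷ ≈217020 reaches it, so n = 7.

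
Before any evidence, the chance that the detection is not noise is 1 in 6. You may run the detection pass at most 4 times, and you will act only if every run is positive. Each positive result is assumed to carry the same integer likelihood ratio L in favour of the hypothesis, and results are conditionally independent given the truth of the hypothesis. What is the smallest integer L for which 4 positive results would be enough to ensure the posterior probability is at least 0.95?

4

Prior odds = (1/6)/(5/6) = 0.2.
Target odds = 0.95/0.05 = 19.
Need L⁴ ≥ 19 ÷ 0.2 = 95.
3⁴ = 81 < 95 ≤ 256 = 4⁴, so L = 4.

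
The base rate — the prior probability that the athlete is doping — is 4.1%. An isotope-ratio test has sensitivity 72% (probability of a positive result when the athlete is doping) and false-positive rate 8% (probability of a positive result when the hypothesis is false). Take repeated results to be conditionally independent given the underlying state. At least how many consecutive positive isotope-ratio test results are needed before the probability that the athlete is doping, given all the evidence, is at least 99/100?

4

Prior odds = 0.041/0.959 = 41/959.
Likelihood ratio of a positive result = 0.72/0.08 = 9.
Target odds: 0.99 ÷ 0.01 = 99.
Need (41/959) × 9ⁿ ≥ 99, i.e. 9ⁿ ≥ 94941/41.
9³ = 729 falls short of 94941/41 but 9⁴ = 6561 reaches it, so n = 4.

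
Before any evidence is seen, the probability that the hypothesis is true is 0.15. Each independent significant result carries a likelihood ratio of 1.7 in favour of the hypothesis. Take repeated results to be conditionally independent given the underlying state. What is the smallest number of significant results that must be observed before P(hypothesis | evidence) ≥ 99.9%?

17

Prior odds: 0.15 ÷ 0.85 = 3/17.
Likelihood ratio per significant result = 1.7.
Target odds: 0.999 ÷ 0.001 = 999.
Need (3/17) × 1.7ⁿ ≥ 999, i.e. 1.7ⁿ ≥ 5661.
1.7¹⁶ ≈4866.12 falls short of 5661 but 1.7¹⁷ ≈8272.4 reaches it, so n = 17.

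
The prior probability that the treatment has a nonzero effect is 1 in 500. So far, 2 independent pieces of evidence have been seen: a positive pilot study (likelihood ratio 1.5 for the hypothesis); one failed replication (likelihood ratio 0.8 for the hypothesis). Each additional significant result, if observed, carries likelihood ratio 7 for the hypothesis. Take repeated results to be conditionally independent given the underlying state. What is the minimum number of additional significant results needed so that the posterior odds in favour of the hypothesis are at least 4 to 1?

Prior odds = 0.002/0.998 = 1/499.
Combined Bayes factor of the evidence already in hand = 1.5 × 0.8 = 1.2.
Odds after that evidence = (1/499) × 1.2 = 6/2495.
Target odds = 4.
Need 7ⁿ ≥ 4 ÷ (6/2495) = 4990/3.
7³ = 343 falls short of 4990/3 but 7⁴ = 2401 reaches it, so n = 4.

4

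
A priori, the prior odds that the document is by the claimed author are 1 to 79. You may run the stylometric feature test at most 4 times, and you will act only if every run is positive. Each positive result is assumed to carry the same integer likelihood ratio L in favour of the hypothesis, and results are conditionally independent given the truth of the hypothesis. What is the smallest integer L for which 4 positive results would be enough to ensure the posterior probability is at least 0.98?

Prior odds = 1/79.
Target odds = 0.98/0.02 = 49.
Need L⁴ ≥ 49 ÷ (1/79) = 3871.
7⁴ = 2401 < 3871 ≤ 4096 = 8⁴, so L = 8.

8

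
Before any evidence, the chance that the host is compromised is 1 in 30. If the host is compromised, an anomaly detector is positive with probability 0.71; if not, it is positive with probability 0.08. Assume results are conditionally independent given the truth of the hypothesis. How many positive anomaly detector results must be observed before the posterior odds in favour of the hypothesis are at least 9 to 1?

Prior odds: (1/30) ÷ (29/30) = 1/29.
Likelihood ratio of a positive = 0.71/0.08 = 8.875.
Target odds = 9.
Require 8.875ⁿ ≥ 9 ÷ (1/29) = 261.
8.875² = 78.765625 falls short of 261 but 8.875³ = 357911/512 reaches it, so n = 3.

3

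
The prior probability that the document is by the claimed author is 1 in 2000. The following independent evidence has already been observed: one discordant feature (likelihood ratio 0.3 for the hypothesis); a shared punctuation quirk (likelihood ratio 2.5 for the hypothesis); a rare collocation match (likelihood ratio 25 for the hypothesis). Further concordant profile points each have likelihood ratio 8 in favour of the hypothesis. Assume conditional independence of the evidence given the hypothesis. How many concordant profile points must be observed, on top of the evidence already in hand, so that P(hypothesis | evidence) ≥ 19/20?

4

Prior odds = 0.0005/0.9995 = 1/1999.
Combined Bayes factor of the evidence already in hand = 0.3 × 2.5 × 25 = 18.75.
Odds after that evidence = (1/1999) × 18.75 = 75/7996.
Target odds = 0.95/0.05 = 19.
Need 8ⁿ ≥ 19 ÷ (75/7996) = 151924/75.
8³ = 512 falls short of 151924/75 but 8⁴ = 4096 reaches it, so n = 4.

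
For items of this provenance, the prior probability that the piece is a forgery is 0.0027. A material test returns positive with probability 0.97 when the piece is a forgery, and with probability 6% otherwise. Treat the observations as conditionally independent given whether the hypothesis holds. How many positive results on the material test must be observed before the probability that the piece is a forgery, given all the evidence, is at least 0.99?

Prior odds = 0.0027/0.9973 = 27/9973.
Likelihood ratio of a positive result = 0.97/0.06 = 97/6.
Target posterior odds = 0.99/0.01 = 99.
Require (97/6)ⁿ ≥ 99 ÷ (27/9973) = 109703/3.
(97/6)³ = 912673/216 falls short of 109703/3 but (97/6)⁴ = 88529281/1296 reaches it, so n = 4.

4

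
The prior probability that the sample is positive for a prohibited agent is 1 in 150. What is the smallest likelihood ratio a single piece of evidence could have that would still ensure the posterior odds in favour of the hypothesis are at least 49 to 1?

7301

Prior odds = (1/150)/(149/150) = 1/149.
Target odds = 49.
Required Bayes factor = 49 ÷ (1/149) = 7301.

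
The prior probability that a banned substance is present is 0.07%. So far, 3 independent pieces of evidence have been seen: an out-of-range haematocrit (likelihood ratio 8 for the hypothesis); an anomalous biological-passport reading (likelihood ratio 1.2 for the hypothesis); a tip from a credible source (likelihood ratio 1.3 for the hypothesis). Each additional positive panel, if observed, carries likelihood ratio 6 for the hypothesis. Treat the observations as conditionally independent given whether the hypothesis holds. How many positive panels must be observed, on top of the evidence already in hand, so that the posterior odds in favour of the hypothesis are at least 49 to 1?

5

Prior odds = 0.0007/0.9993 = 7/9993.
Combined Bayes factor of the evidence already in hand = 8 × 1.2 × 1.3 = 12.48.
Odds after that evidence = (7/9993) × 12.48 = 728/83275.
Target odds = 49.
Need 6ⁿ ≥ 49 ÷ (728/83275) = 582925/104.
6⁴ = 1296 falls short of 582925/104 but 6⁵ = 7776 reaches it, so n = 5.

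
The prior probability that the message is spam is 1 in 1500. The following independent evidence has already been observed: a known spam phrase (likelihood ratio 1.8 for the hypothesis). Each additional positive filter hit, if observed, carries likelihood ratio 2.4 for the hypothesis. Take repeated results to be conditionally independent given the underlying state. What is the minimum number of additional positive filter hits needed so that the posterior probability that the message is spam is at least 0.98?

13

Prior odds = (1/1500)/(1499/1500) = 1/1499.
Bayes factor of the evidence already in hand = 1.8.
Odds after that evidence = (1/1499) × 1.8 = 9/7495.
Target odds = 0.98/0.02 = 49.
Need 2.4ⁿ ≥ 49 ÷ (9/7495) = 367255/9.
2.4¹² ≈36520.3 falls short of 367255/9 but 2.4¹³ ≈87648.8 reaches it, so n = 13.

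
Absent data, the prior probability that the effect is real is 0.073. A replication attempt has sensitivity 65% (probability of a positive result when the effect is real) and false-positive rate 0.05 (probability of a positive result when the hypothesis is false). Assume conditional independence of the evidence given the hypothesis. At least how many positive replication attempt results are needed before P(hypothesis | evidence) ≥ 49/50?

Prior odds: 0.073 ÷ 0.927 = 73/927.
Likelihood ratio of a positive result = 0.65/0.05 = 13.
Target odds: 0.98 ÷ 0.02 = 49.
Require 13ⁿ ≥ 49 ÷ (73/927) = 45423/73.
13² = 169 falls short of 45423/73 but 13³ = 2197 reaches it, so n = 3.

3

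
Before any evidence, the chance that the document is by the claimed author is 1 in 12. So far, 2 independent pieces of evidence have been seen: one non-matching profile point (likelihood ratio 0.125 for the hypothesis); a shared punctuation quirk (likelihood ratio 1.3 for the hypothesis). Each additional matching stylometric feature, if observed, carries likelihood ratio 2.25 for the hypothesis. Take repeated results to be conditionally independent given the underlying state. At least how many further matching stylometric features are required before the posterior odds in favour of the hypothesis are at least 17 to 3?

8

Prior odds = (1/12)/(11/12) = 1/11.
Combined Bayes factor of the evidence already in hand = 0.125 × 1.3 = 0.1625.
Odds after that evidence = (1/11) × 0.1625 = 13/880.
Target odds = 17/3.
Need 2.25ⁿ ≥ 17/3 ÷ (13/880) = 14960/39.
2.25⁷ = 4782969/16384 falls short of 14960/39 but 2.25⁸ = 43046721/65536 reaches it, so n = 8.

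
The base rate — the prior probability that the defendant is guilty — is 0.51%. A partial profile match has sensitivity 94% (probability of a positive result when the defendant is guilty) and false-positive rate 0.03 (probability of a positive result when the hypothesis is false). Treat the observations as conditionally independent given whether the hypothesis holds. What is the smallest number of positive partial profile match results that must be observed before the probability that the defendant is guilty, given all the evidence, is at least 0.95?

Prior odds = 0.0051/0.9949 = 51/9949.
Likelihood ratio of a positive result = 0.94/0.03 = 94/3.
Target posterior odds = 0.95/0.05 = 19.
Require (94/3)ⁿ ≥ 19 ÷ (51/9949) = 189031/51.
(94/3)² = 8836/9 falls short of 189031/51 but (94/3)³ = 830584/27 reaches it, so n = 3.

3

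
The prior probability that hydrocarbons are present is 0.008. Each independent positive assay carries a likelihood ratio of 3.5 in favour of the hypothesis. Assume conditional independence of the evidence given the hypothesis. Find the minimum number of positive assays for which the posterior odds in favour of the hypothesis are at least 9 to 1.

Prior odds = 0.008/0.992 = 1/124.
Likelihood ratio per positive assay = 3.5.
Target odds = 9.
Require 3.5ⁿ ≥ 9 ÷ (1/124) = 1116.
3.5⁵ = 525.21875 falls short of 1116 but 3.5⁶ = 1838.265625 reaches it, so n = 6.

6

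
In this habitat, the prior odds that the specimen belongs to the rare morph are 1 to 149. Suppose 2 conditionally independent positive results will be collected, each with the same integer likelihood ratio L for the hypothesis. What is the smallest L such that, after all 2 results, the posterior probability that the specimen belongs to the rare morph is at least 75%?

22

Prior odds = 1/149.
Target odds = 0.75/0.25 = 3.
Need L² ≥ 3 ÷ (1/149) = 447.
21² = 441 < 447 ≤ 484 = 22², so L = 22.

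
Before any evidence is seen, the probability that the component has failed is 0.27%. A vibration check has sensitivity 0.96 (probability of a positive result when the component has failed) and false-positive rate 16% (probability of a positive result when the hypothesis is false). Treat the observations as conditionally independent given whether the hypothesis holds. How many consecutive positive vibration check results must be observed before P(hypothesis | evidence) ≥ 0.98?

6

Prior odds: 0.0027 ÷ 0.9973 = 27/9973.
Likelihood ratio of a positive result = 0.96/0.16 = 6.
Target posterior odds = 0.98/0.02 = 49.
Need (27/9973) × 6ⁿ ≥ 49, i.e. 6ⁿ ≥ 488677/27.
6⁵ = 7776 falls short of 488677/27 but 6⁶ = 46656 reaches it, so n = 6.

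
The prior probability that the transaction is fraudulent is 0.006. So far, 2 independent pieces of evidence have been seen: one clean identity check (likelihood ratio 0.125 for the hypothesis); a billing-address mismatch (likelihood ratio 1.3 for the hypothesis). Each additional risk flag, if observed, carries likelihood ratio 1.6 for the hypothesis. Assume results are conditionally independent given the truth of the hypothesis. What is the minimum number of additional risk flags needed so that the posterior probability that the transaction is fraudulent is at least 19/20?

Prior odds = 0.006/0.994 = 3/497.
Combined Bayes factor of the evidence already in hand = 0.125 × 1.3 = 0.1625.
Odds after that evidence = (3/497) × 0.1625 = 39/39760.
Target odds = 0.95/0.05 = 19.
Need 1.6ⁿ ≥ 19 ÷ (39/39760) = 755440/39.
1.6²¹ ≈19342.8 falls short of 755440/39 but 1.6²² ≈30948.5 reaches it, so n = 22.

22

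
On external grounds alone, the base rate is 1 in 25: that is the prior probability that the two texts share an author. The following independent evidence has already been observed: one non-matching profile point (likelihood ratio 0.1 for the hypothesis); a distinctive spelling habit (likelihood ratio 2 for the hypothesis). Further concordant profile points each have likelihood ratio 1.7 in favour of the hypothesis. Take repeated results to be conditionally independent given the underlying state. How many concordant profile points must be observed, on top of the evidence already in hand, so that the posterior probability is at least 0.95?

15

Prior odds = 0.04/0.96 = 1/24.
Combined Bayes factor of the evidence already in hand = 0.1 × 2 = 0.2.
Odds after that evidence = (1/24) × 0.2 = 1/120.
Target odds = 0.95/0.05 = 19.
Need 1.7ⁿ ≥ 19 ÷ (1/120) = 2280.
1.7¹⁴ ≈1683.78 falls short of 2280 but 1.7¹⁵ ≈2862.42 reaches it, so n = 15.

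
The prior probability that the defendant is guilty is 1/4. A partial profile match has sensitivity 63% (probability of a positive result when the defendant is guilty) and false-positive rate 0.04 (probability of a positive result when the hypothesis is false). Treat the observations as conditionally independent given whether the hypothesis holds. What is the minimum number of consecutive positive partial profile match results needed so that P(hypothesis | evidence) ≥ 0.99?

Prior odds = 0.25/0.75 = 1/3.
Likelihood ratio of a positive result = 0.63/0.04 = 15.75.
Target odds: 0.99 ÷ 0.01 = 99.
Require 15.75ⁿ ≥ 99 ÷ (1/3) = 297.
15.75² = 248.0625 falls short of 297 but 15.75³ = 3906.984375 reaches it, so n = 3.

3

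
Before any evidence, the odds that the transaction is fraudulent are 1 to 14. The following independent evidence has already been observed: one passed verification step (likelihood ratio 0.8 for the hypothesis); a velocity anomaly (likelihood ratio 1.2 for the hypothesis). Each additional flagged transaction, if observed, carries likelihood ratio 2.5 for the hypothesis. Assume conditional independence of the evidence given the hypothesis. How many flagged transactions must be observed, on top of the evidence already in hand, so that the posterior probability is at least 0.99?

Prior odds = 1/14.
Combined Bayes factor of the evidence already in hand = 0.8 × 1.2 = 0.96.
Odds after that evidence = (1/14) × 0.96 = 12/175.
Target odds = 0.99/0.01 = 99.
Need 2.5ⁿ ≥ 99 ÷ (12/175) = 1443.75.
2.5⁷ = 610.3515625 falls short of 1443.75 but 2.5⁸ = 390625/256 reaches it, so n = 8.

8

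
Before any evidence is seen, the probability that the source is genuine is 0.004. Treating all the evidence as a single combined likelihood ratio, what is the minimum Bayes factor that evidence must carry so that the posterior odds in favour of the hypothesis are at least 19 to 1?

4731

Prior odds = 0.004/0.996 = 1/249.
Target odds = 19.
Required Bayes factor = 19 ÷ (1/249) = 4731.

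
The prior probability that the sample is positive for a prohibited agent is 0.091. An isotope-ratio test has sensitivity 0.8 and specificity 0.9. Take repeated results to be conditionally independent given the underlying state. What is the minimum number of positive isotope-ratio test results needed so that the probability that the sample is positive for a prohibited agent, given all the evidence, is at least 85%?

2

Prior odds = 0.091/0.909 = 91/909.
False-positive rate = 1 − 0.9 = 0.1; likelihood ratio of a positive = 0.8/0.1 = 8.
Target odds: 0.85 ÷ 0.15 = 17/3.
Need (91/909) × 8ⁿ ≥ 17/3, i.e. 8ⁿ ≥ 5151/91.
8¹ = 8 falls short of 5151/91 but 8² = 64 reaches it, so n = 2.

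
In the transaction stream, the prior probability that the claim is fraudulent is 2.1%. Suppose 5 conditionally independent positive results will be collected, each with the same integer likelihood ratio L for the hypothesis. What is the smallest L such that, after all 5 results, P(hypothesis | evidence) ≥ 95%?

4

Prior odds = 0.021/0.979 = 21/979.
Target odds = 0.95/0.05 = 19.
Need L⁵ ≥ 19 ÷ (21/979) = 18601/21.
3⁵ = 243 < 18601/21 ≤ 1024 = 4⁵, so L = 4.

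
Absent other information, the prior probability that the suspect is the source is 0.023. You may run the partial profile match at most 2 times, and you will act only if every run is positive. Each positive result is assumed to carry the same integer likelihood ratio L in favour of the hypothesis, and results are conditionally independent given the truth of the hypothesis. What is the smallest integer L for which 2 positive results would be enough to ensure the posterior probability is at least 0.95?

29

Prior odds = 0.023/0.977 = 23/977.
Target odds = 0.95/0.05 = 19.
Need L² ≥ 19 ÷ (23/977) = 18563/23.
28² = 784 < 18563/23 ≤ 841 = 29², so L = 29.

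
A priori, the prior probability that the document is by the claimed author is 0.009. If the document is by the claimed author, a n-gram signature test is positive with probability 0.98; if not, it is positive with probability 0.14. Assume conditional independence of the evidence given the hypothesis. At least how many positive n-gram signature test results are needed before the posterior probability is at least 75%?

3

Prior odds = 0.009/0.991 = 9/991.
Likelihood ratio of a positive = 0.98/0.14 = 7.
Target posterior odds = 0.75/0.25 = 3.
Need (9/991) × 7ⁿ ≥ 3, i.e. 7ⁿ ≥ 991/3.
7² = 49 falls short of 991/3 but 7³ = 343 reaches it, so n = 3.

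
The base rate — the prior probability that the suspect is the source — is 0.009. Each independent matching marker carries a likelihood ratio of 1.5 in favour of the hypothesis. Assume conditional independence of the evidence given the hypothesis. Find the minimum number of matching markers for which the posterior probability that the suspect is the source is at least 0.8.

Prior odds = 0.009/0.991 = 9/991.
Likelihood ratio per matching marker = 1.5.
Target odds: 0.8 ÷ 0.2 = 4.
Need (9/991) × 1.5ⁿ ≥ 4, i.e. 1.5ⁿ ≥ 3964/9.
1.5¹⁵ = 14348907/32768 falls short of 3964/9 but 1.5¹⁶ = 43046721/65536 reaches it, so n = 16.

16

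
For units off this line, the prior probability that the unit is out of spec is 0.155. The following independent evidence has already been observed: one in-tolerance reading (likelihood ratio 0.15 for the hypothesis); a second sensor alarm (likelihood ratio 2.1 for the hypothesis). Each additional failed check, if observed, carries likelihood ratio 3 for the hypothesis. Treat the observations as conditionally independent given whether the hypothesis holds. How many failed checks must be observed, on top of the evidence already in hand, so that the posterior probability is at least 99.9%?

9

Prior odds = 0.155/0.845 = 31/169.
Combined Bayes factor of the evidence already in hand = 0.15 × 2.1 = 0.315.
Odds after that evidence = (31/169) × 0.315 = 1953/33800.
Target odds = 0.999/0.001 = 999.
Need 3ⁿ ≥ 999 ÷ (1953/33800) = 3751800/217.
3⁸ = 6561 falls short of 3751800/217 but 3⁹ = 19683 reaches it, so n = 9.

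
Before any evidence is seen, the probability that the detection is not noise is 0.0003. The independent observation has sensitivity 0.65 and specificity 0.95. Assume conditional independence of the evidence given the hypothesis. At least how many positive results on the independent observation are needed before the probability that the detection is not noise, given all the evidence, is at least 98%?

5

Prior odds: 0.0003 ÷ 0.9997 = 3/9997.
False-positive rate = 1 − 0.95 = 0.05; likelihood ratio of a positive = 0.65/0.05 = 13.
Target posterior odds = 0.98/0.02 = 49.
Need (3/9997) × 13ⁿ ≥ 49, i.e. 13ⁿ ≥ 489853/3.
13⁴ = 28561 falls short of 489853/3 but 13⁵ = 371293 reaches it, so n = 5.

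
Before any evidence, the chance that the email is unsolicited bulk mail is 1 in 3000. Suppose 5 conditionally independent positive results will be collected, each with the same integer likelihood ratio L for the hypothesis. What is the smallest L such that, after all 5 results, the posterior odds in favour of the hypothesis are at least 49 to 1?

Prior odds = (1/3000)/(2999/3000) = 1/2999.
Target odds = 49.
Need L⁵ ≥ 49 ÷ (1/2999) = 146951.
10⁵ = 100000 < 146951 ≤ 161051 = 11⁵, so L = 11.

11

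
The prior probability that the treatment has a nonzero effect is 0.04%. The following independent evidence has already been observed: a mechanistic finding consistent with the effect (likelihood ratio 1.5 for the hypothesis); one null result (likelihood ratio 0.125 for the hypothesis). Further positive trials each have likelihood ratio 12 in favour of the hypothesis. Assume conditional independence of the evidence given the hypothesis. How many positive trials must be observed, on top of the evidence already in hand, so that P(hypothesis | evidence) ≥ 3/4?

5

Prior odds = 0.0004/0.9996 = 1/2499.
Combined Bayes factor of the evidence already in hand = 1.5 × 0.125 = 0.1875.
Odds after that evidence = (1/2499) × 0.1875 = 1/13328.
Target odds = 0.75/0.25 = 3.
Need 12ⁿ ≥ 3 ÷ (1/13328) = 39984.
12⁴ = 20736 falls short of 39984 but 12⁵ = 248832 reaches it, so n = 5.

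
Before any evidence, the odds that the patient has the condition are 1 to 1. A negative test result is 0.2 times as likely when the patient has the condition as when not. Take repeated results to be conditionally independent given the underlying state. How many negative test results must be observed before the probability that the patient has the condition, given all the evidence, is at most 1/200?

Prior odds = 1.
Likelihood ratio per negative test result = 0.2.
Target posterior odds = 0.005/0.995 = 1/199.
Need 1 × 0.2ⁿ ≤ 1/199, i.e. 0.2ⁿ ≤ 1/199.
0.2³ = 0.008 is still above 1/199 but 0.2⁴ = 0.0016 is at or below it, so n = 4.

4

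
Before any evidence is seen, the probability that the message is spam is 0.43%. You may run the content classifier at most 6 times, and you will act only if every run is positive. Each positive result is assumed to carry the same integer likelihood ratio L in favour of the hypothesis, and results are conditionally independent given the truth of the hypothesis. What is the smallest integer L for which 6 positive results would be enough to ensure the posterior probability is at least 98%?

Prior odds = 0.0043/0.9957 = 43/9957.
Target odds = 0.98/0.02 = 49.
Need L⁶ ≥ 49 ÷ (43/9957) = 487893/43.
4⁶ = 4096 < 487893/43 ≤ 15625 = 5⁶, so L = 5.

5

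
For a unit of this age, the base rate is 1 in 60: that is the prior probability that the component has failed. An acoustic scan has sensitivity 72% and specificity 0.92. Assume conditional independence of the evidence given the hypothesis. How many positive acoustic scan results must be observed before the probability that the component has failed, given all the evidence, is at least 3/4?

3

Prior odds: (1/60) ÷ (59/60) = 1/59.
False-positive rate = 1 − 0.92 = 0.08; likelihood ratio of a positive = 0.72/0.08 = 9.
Target odds: 0.75 ÷ 0.25 = 3.
Need (1/59) × 9ⁿ ≥ 3, i.e. 9ⁿ ≥ 177.
9² = 81 falls short of 177 but 9³ = 729 reaches it, so n = 3.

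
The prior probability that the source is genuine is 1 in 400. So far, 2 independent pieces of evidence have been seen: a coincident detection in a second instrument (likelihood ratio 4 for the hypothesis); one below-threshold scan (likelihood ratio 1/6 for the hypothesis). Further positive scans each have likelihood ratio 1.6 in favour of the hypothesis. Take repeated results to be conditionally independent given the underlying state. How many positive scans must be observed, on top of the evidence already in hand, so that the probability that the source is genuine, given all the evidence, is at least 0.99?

Prior odds = 0.0025/0.9975 = 1/399.
Combined Bayes factor of the evidence already in hand = 4 × (1/6) = 2/3.
Odds after that evidence = (1/399) × 2/3 = 2/1197.
Target odds = 0.99/0.01 = 99.
Need 1.6ⁿ ≥ 99 ÷ (2/1197) = 59251.5.
1.6²³ ≈49517.6 falls short of 59251.5 but 1.6²⁴ ≈79228.2 reaches it, so n = 24.

24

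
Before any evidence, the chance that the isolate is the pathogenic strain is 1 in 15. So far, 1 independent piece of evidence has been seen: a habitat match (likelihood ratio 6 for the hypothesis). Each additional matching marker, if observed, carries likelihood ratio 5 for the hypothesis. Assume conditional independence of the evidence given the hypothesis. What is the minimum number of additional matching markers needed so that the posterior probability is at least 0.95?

3

Prior odds = (1/15)/(14/15) = 1/14.
Bayes factor of the evidence already in hand = 6.
Odds after that evidence = (1/14) × 6 = 3/7.
Target odds = 0.95/0.05 = 19.
Need 5ⁿ ≥ 19 ÷ (3/7) = 133/3.
5² = 25 falls short of 133/3 but 5³ = 125 reaches it, so n = 3.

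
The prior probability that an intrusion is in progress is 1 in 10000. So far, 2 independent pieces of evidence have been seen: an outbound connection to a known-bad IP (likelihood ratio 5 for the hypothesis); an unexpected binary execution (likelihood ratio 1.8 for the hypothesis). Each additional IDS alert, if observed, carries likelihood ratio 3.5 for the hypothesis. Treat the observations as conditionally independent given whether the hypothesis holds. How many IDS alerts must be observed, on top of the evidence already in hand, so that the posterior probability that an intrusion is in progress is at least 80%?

Prior odds = 0.0001/0.9999 = 1/9999.
Combined Bayes factor of the evidence already in hand = 5 × 1.8 = 9.
Odds after that evidence = (1/9999) × 9 = 1/1111.
Target odds = 0.8/0.2 = 4.
Need 3.5ⁿ ≥ 4 ÷ (1/1111) = 4444.
3.5⁶ = 1838.265625 falls short of 4444 but 3.5⁷ = 823543/128 reaches it, so n = 7.

7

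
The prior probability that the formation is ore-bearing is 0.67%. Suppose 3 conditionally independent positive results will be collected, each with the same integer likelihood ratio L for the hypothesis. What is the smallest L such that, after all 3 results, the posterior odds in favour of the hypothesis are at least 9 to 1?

12

Prior odds = 0.0067/0.9933 = 67/9933.
Target odds = 9.
Need L³ ≥ 9 ÷ (67/9933) = 89397/67.
11³ = 1331 < 89397/67 ≤ 1728 = 12³, so L = 12.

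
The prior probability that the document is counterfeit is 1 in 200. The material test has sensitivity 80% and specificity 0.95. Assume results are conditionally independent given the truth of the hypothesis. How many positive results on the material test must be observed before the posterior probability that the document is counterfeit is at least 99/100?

Prior odds = 0.005/0.995 = 1/199.
False-positive rate = 1 − 0.95 = 0.05; likelihood ratio of a positive = 0.8/0.05 = 16.
Target posterior odds = 0.99/0.01 = 99.
Need (1/199) × 16ⁿ ≥ 99, i.e. 16ⁿ ≥ 19701.
16³ = 4096 falls short of 19701 but 16⁴ = 65536 reaches it, so n = 4.

4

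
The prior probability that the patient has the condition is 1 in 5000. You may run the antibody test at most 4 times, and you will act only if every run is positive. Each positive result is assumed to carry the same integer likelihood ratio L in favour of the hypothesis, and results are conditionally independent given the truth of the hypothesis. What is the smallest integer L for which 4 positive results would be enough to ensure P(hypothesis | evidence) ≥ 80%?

12

Prior odds = 0.0002/0.9998 = 1/4999.
Target odds = 0.8/0.2 = 4.
Need L⁴ ≥ 4 ÷ (1/4999) = 19996.
11⁴ = 14641 < 19996 ≤ 20736 = 12⁴, so L = 12.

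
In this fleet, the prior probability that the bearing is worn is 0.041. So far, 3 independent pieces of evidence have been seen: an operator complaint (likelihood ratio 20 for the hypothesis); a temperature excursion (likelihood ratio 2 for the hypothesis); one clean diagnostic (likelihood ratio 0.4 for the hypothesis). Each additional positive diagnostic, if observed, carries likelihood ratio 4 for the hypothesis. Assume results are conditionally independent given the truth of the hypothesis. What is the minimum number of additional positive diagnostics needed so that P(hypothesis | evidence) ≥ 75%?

2

Prior odds = 0.041/0.959 = 41/959.
Combined Bayes factor of the evidence already in hand = 20 × 2 × 0.4 = 16.
Odds after that evidence = (41/959) × 16 = 656/959.
Target odds = 0.75/0.25 = 3.
Need 4ⁿ ≥ 3 ÷ (656/959) = 2877/656.
4¹ = 4 falls short of 2877/656 but 4² = 16 reaches it, so n = 2.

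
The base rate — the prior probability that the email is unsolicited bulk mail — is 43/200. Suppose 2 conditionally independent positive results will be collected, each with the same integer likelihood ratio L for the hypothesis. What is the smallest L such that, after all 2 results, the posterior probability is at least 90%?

6

Prior odds = 0.215/0.785 = 43/157.
Target odds = 0.9/0.1 = 9.
Need L² ≥ 9 ÷ (43/157) = 1413/43.
5² = 25 < 1413/43 ≤ 36 = 6², so L = 6.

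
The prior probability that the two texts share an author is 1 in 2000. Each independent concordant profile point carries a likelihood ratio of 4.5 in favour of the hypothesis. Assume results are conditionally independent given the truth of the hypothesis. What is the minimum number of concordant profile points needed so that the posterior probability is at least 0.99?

Prior odds = 0.0005/0.9995 = 1/1999.
Likelihood ratio per concordant profile point = 4.5.
Target posterior odds = 0.99/0.01 = 99.
Require 4.5ⁿ ≥ 99 ÷ (1/1999) = 197901.
4.5⁸ = 43046721/256 falls short of 197901 but 4.5⁹ = 387420489/512 reaches it, so n = 9.

9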